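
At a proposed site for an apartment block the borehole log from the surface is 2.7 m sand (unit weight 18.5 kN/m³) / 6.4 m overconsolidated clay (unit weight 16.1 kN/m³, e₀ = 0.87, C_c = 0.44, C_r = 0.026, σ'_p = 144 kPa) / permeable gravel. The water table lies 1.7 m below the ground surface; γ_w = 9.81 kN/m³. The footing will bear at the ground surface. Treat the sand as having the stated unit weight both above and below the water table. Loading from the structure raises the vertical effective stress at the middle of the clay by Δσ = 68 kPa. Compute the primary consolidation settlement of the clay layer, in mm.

Mid-depth of clay below the ground surface: z = 2.7 + 6.4/2 = 5.9 m.
Total vertical stress at mid-clay: σ_v = 18.5×2.7 + 16.1×3.2 = 101.47 kPa.
Pore pressure: u = 9.81×(5.9 − 1.7) = 41.202 kPa.
Initial effective stress: σ'_0 = σ_v − u = 101.47 − 41.202 = 60.268 kPa.
Final effective stress: σ'_f = 60.268 + 68 = 128.27 kPa.
σ'_f = 128.27 ≤ σ'_p = 144 kPa, so the clay remains overconsolidated and only the recompression index applies:
S_c = C_r·H/(1+e₀)·log₁₀(σ'_f/σ'_0) = 0.026×6.4/1.87×log₁₀(128.27/60.268)
    = 0.088985 × 0.32804 = 0.02919 m

S_c ≈ 29.2 mm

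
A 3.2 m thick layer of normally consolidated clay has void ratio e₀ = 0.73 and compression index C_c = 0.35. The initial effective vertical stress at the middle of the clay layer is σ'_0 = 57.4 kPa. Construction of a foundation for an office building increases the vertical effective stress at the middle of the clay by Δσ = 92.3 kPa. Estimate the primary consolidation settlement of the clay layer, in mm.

S_c ≈ 270 mm

Final effective stress: σ'_f = σ'_0 + Δσ = 57.4 + 92.3 = 149.7 kPa.
Normally consolidated clay, so the full stress increment lies on the virgin compression line:
S_c = C_c·H/(1+e₀)·log₁₀(σ'_f/σ'_0) = 0.35×3.2/(1+0.73)×log₁₀(149.7/57.4)
    = 0.6474 × 0.41631 = 0.2695 m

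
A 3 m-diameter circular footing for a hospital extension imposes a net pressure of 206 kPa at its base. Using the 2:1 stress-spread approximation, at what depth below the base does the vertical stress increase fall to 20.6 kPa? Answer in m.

2:1 spreading — at depth z the loaded area has grown by z in each plan dimension:
qD²/(D+z)² = Δσ_z ⇒ z = D(√(q/Δσ_z) − 1) = 3×(√(206/20.6) − 1) = 6.487 m

z ≈ 6.49 m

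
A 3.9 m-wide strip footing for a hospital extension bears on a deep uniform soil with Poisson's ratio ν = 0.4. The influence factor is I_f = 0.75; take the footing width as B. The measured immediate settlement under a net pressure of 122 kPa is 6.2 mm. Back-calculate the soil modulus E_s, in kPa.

S_e = q·B·(1−ν²)/E_s · I_f  ⇒  E_s = q·B·(1−ν²)·I_f / S_e.
E_s = 122 × 3.9 × 0.84 × 0.75 / 0.0062 = 48350 kPa

E_s ≈ 48300 kPa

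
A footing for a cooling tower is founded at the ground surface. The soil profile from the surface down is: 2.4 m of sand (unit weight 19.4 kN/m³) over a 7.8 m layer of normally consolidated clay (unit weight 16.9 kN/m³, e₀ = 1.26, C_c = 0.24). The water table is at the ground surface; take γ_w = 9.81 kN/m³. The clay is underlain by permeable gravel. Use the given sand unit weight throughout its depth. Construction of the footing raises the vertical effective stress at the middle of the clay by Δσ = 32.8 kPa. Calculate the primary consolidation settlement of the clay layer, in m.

S_c ≈ 0.18 m

Mid-depth of clay below the ground surface: z = 2.4 + 7.8/2 = 6.3 m.
Total vertical stress at mid-clay: σ_v = 19.4×2.4 + 16.9×3.9 = 112.47 kPa.
Pore pressure: u = 9.81×(6.3 − 0) = 61.803 kPa.
Initial effective stress: σ'_0 = σ_v − u = 112.47 − 61.803 = 50.667 kPa.
Final effective stress: σ'_f = σ'_0 + Δσ = 50.667 + 32.8 = 83.467 kPa.
Normally consolidated clay, so the full stress increment lies on the virgin compression line:
S_c = C_c·H/(1+e₀)·log₁₀(σ'_f/σ'_0) = 0.24×7.8/(1+1.26)×log₁₀(83.467/50.667)
    = 0.82832 × 0.21679 = 0.1796 m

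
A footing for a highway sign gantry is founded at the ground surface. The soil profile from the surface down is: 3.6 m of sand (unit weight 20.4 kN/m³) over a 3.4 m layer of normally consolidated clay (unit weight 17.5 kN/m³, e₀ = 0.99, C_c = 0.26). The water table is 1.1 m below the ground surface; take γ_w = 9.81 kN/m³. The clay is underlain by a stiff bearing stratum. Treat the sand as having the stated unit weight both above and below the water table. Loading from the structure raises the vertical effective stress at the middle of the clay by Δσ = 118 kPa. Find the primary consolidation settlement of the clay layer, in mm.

S_c ≈ 206 mm

Mid-depth of clay below the ground surface: z = 3.6 + 3.4/2 = 5.3 m.
Total vertical stress at mid-clay: σ_v = 20.4×3.6 + 17.5×1.7 = 103.19 kPa.
Pore pressure: u = 9.81×(5.3 − 1.1) = 41.202 kPa.
Initial effective stress: σ'_0 = σ_v − u = 103.19 − 41.202 = 61.988 kPa.
Final effective stress: σ'_f = σ'_0 + Δσ = 61.988 + 118 = 179.99 kPa.
Normally consolidated clay, so the full stress increment lies on the virgin compression line:
S_c = C_c·H/(1+e₀)·log₁₀(σ'_f/σ'_0) = 0.26×3.4/(1+0.99)×log₁₀(179.99/61.988)
    = 0.44422 × 0.46294 = 0.2056 m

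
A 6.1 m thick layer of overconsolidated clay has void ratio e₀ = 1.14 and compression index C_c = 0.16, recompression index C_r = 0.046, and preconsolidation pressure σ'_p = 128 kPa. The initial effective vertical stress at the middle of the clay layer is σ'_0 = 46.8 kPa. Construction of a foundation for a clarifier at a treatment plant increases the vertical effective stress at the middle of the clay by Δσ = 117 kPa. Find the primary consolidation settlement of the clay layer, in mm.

S_c ≈ 106 mm

Final effective stress: σ'_f = 46.8 + 117 = 163.8 kPa.
σ'_f = 163.8 > σ'_p = 128 kPa, so the stress path crosses the preconsolidation pressure — recompression up to σ'_p, then virgin compression beyond:
S_c = H/(1+e₀)·[C_r·log₁₀(σ'_p/σ'_0) + C_c·log₁₀(σ'_f/σ'_p)]
    = 6.1/2.14 × [0.046×log₁₀(128/46.8) + 0.16×log₁₀(163.8/128)]
    = 2.8505 × [0.0201 + 0.017137] = 0.1061 m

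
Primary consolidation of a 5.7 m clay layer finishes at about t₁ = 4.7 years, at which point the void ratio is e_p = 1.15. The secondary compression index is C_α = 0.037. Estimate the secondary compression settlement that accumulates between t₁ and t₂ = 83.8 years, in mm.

Secondary compression: S_s = C_α·H/(1+e_p)·log₁₀(t₂/t₁)
S_s = 0.037×5.7/(1+1.15)×log₁₀(83.8/4.7)
    = 0.09809 × 1.251 = 0.1227 m

S_s ≈ 123 mm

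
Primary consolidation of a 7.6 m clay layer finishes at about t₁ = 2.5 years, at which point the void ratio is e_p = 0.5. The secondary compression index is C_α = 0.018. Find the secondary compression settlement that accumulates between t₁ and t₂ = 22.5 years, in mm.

S_s ≈ 87 mm

Secondary compression: S_s = C_α·H/(1+e_p)·log₁₀(t₂/t₁)
S_s = 0.018×7.6/(1+0.5)×log₁₀(22.5/2.5)
    = 0.0912 × 0.9542 = 0.08703 m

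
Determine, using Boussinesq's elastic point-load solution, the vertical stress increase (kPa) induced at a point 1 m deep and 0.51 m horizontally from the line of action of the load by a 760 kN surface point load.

Boussinesq vertical stress below a point load on an elastic half-space:
Δσ_z = 3P/(2πz²) · [1 + (r/z)²]^(−5/2)
r/z = 0.51/1 = 0.51; [1+(r/z)²]^(−5/2) = 0.56103.
Δσ_z = 3×760/(2π×1²) × 0.56103 = 362.87 × 0.56103 = 203.6 kPa

Δσ_z ≈ 204 kPa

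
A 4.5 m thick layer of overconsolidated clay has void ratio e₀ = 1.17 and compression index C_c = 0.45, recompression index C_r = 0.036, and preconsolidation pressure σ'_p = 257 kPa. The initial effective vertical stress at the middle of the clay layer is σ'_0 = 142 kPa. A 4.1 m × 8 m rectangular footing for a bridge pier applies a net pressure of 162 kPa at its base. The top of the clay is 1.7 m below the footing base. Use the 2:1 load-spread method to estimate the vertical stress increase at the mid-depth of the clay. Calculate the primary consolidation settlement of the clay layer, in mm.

S_c ≈ 10.7 mm

Mid-depth of clay below the footing base: z = 1.7 + 4.5/2 = 3.95 m.
Stress increase at mid-clay by the 2:1 spreading method:
Δσ = qBL/((B+z)(L+z)) = 162×4.1×8/((4.1+3.95)(8+3.95)) = 55.236 kPa
Final effective stress: σ'_f = 142 + 55.236 = 197.24 kPa.
σ'_f = 197.24 ≤ σ'_p = 257 kPa, so the clay remains overconsolidated and only the recompression index applies:
S_c = C_r·H/(1+e₀)·log₁₀(σ'_f/σ'_0) = 0.036×4.5/2.17×log₁₀(197.24/142)
    = 0.074653 × 0.14271 = 0.01065 m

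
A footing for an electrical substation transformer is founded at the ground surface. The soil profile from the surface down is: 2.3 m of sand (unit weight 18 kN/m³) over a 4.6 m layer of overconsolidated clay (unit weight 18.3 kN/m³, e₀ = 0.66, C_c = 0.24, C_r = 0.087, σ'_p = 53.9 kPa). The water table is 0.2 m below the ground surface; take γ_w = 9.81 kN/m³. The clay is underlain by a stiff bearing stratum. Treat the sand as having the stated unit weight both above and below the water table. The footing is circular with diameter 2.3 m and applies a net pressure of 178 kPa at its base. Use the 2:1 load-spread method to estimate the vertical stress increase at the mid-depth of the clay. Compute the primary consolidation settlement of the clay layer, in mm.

Mid-depth of clay below the ground surface: z = 2.3 + 4.6/2 = 4.6 m.
Total vertical stress at mid-clay: σ_v = 18×2.3 + 18.3×2.3 = 83.49 kPa.
Pore pressure: u = 9.81×(4.6 − 0.2) = 43.164 kPa.
Initial effective stress: σ'_0 = σ_v − u = 83.49 − 43.164 = 40.326 kPa.
Stress increase at mid-clay by the 2:1 spreading method:
Δσ ≈ qD²/(D+z)² = 178×2.3²/(2.3+4.6)² = 19.778 kPa
Final effective stress: σ'_f = 40.326 + 19.778 = 60.104 kPa.
σ'_f = 60.104 > σ'_p = 53.9 kPa, so the stress path crosses the preconsolidation pressure — recompression up to σ'_p, then virgin compression beyond:
S_c = H/(1+e₀)·[C_r·log₁₀(σ'_p/σ'_0) + C_c·log₁₀(σ'_f/σ'_p)]
    = 4.6/1.66 × [0.087×log₁₀(53.9/40.326) + 0.24×log₁₀(60.104/53.9)]
    = 2.7711 × [0.010962 + 0.011356] = 0.06185 m

S_c ≈ 61.8 mm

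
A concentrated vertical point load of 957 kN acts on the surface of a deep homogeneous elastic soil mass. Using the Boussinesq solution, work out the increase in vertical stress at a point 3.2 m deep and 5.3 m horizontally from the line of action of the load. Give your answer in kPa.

Boussinesq vertical stress below a point load on an elastic half-space:
Δσ_z = 3P/(2πz²) · [1 + (r/z)²]^(−5/2)
r/z = 5.3/3.2 = 1.6562; [1+(r/z)²]^(−5/2) = 0.03689.
Δσ_z = 3×957/(2π×3.2²) × 0.03689 = 44.622 × 0.03689 = 1.646 kPa

Δσ_z ≈ 1.65 kPa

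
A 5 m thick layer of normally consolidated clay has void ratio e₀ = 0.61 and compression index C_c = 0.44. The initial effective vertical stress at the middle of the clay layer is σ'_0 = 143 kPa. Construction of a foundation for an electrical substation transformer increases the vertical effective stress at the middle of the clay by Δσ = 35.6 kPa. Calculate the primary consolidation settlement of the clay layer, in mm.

Final effective stress: σ'_f = σ'_0 + Δσ = 143 + 35.6 = 178.6 kPa.
Normally consolidated clay, so the full stress increment lies on the virgin compression line:
S_c = C_c·H/(1+e₀)·log₁₀(σ'_f/σ'_0) = 0.44×5/(1+0.61)×log₁₀(178.6/143)
    = 1.3665 × 0.096545 = 0.1319 m

S_c ≈ 132 mm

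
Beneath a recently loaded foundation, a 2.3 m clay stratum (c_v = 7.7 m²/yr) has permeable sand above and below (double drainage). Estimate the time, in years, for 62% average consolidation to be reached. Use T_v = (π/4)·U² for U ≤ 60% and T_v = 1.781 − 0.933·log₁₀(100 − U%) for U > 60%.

t ≈ 0.0527 years

Drainage path length: H_d = H/2 = 1.15 m (double drainage).
U > 60%: T_v = 1.781 − 0.933·log₁₀(100 − 62) = 0.30706.
t = T_v·H_d²/c_v = 0.30706×1.15²/7.7 = 0.05274 years.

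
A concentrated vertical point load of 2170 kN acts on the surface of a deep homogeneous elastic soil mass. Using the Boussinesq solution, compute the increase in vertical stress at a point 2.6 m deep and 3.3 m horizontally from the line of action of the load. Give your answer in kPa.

Δσ_z ≈ 13.9 kPa

Boussinesq vertical stress below a point load on an elastic half-space:
Δσ_z = 3P/(2πz²) · [1 + (r/z)²]^(−5/2)
r/z = 3.3/2.6 = 1.2692; [1+(r/z)²]^(−5/2) = 0.090783.
Δσ_z = 3×2170/(2π×2.6²) × 0.090783 = 153.27 × 0.090783 = 13.91 kPa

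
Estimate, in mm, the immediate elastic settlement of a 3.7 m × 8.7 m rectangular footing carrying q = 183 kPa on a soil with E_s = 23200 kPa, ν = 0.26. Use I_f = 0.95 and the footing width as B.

Immediate (elastic) settlement: S_e = q·B·(1−ν²)/E_s · I_f.
S_e = 183 × 3.7 × (1 − 0.26²) / 23200 × 0.95
    = 183 × 3.7 × 0.9324 / 23200 × 0.95
    = 0.02585 m = 25.85 mm

S_e ≈ 25.9 mm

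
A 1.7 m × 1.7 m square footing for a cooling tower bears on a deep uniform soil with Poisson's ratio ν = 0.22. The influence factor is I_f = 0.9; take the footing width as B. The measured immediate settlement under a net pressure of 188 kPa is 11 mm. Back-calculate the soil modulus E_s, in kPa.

S_e = q·B·(1−ν²)/E_s · I_f  ⇒  E_s = q·B·(1−ν²)·I_f / S_e.
E_s = 188 × 1.7 × 0.9516 × 0.9 / 0.011 = 24880 kPa

E_s ≈ 24900 kPa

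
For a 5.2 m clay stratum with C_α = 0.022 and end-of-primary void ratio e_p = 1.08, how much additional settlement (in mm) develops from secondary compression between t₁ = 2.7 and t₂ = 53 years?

S_s ≈ 71.1 mm

Secondary compression: S_s = C_α·H/(1+e_p)·log₁₀(t₂/t₁)
S_s = 0.022×5.2/(1+1.08)×log₁₀(53/2.7)
    = 0.055 × 1.293 = 0.07111 m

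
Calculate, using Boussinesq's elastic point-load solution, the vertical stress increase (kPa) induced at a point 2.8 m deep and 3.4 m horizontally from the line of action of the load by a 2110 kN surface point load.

Boussinesq vertical stress below a point load on an elastic half-space:
Δσ_z = 3P/(2πz²) · [1 + (r/z)²]^(−5/2)
r/z = 3.4/2.8 = 1.2143; [1+(r/z)²]^(−5/2) = 0.10382.
Δσ_z = 3×2110/(2π×2.8²) × 0.10382 = 128.5 × 0.10382 = 13.34 kPa

Δσ_z ≈ 13.3 kPa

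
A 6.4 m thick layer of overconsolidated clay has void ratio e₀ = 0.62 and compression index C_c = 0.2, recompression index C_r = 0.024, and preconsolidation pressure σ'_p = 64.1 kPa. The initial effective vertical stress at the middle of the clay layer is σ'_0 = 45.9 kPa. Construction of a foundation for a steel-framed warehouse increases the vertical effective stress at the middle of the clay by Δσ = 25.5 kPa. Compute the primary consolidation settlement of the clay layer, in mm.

Final effective stress: σ'_f = 45.9 + 25.5 = 71.4 kPa.
σ'_f = 71.4 > σ'_p = 64.1 kPa, so the stress path crosses the preconsolidation pressure — recompression up to σ'_p, then virgin compression beyond:
S_c = H/(1+e₀)·[C_r·log₁₀(σ'_p/σ'_0) + C_c·log₁₀(σ'_f/σ'_p)]
    = 6.4/1.62 × [0.024×log₁₀(64.1/45.9) + 0.2×log₁₀(71.4/64.1)]
    = 3.9506 × [0.0034811 + 0.009368] = 0.05076 m

S_c ≈ 50.8 mm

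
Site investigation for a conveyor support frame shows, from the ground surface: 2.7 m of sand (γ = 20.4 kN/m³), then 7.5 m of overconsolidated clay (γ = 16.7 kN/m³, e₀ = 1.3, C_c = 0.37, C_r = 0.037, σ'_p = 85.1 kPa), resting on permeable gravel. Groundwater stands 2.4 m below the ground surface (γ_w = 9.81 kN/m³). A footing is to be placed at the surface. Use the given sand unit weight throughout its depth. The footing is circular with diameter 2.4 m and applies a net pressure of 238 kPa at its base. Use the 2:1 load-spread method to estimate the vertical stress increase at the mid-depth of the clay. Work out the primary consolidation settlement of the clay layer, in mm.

S_c ≈ 64.9 mm

Mid-depth of clay below the ground surface: z = 2.7 + 7.5/2 = 6.45 m.
Total vertical stress at mid-clay: σ_v = 20.4×2.7 + 16.7×3.75 = 117.7 kPa.
Pore pressure: u = 9.81×(6.45 − 2.4) = 39.73 kPa.
Initial effective stress: σ'_0 = σ_v − u = 117.7 − 39.73 = 77.97 kPa.
Stress increase at mid-clay by the 2:1 spreading method:
Δσ ≈ qD²/(D+z)² = 238×2.4²/(2.4+6.45)² = 17.503 kPa
Final effective stress: σ'_f = 77.97 + 17.503 = 95.473 kPa.
σ'_f = 95.473 > σ'_p = 85.1 kPa, so the stress path crosses the preconsolidation pressure — recompression up to σ'_p, then virgin compression beyond:
S_c = H/(1+e₀)·[C_r·log₁₀(σ'_p/σ'_0) + C_c·log₁₀(σ'_f/σ'_p)]
    = 7.5/2.3 × [0.037×log₁₀(85.1/77.97) + 0.37×log₁₀(95.473/85.1)]
    = 3.2609 × [0.0014061 + 0.018482] = 0.06485 m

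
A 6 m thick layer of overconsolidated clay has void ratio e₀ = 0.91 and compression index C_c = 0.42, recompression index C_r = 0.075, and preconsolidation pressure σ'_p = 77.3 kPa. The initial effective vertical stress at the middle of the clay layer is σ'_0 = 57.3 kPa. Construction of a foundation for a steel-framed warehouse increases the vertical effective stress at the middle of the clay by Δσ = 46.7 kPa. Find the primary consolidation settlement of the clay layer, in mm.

S_c ≈ 201 mm

Final effective stress: σ'_f = 57.3 + 46.7 = 104 kPa.
σ'_f = 104 > σ'_p = 77.3 kPa, so the stress path crosses the preconsolidation pressure — recompression up to σ'_p, then virgin compression beyond:
S_c = H/(1+e₀)·[C_r·log₁₀(σ'_p/σ'_0) + C_c·log₁₀(σ'_f/σ'_p)]
    = 6/1.91 × [0.075×log₁₀(77.3/57.3) + 0.42×log₁₀(104/77.3)]
    = 3.1414 × [0.0097519 + 0.054119] = 0.2006 m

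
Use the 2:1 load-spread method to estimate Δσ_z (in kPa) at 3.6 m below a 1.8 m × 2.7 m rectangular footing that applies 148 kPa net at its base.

Δσ_z ≈ 21.1 kPa

By the 2:1 method the load spreads at 1 horizontal : 2 vertical, so at depth z the loaded area has grown by z in each plan dimension:
Δσ = qBL/((B+z)(L+z)) = 148×1.8×2.7/((1.8+3.6)(2.7+3.6)) = 21.143 kPa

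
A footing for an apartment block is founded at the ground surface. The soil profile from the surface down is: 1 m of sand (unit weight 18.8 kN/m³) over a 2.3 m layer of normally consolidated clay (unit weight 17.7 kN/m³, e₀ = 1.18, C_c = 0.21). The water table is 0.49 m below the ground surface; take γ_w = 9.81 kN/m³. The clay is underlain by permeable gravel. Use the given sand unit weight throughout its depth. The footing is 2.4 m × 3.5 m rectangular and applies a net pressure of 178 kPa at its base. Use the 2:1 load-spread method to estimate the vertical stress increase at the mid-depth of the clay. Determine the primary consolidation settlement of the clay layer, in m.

Mid-depth of clay below the ground surface: z = 1 + 2.3/2 = 2.15 m.
Total vertical stress at mid-clay: σ_v = 18.8×1 + 17.7×1.15 = 39.155 kPa.
Pore pressure: u = 9.81×(2.15 − 0.49) = 16.285 kPa.
Initial effective stress: σ'_0 = σ_v − u = 39.155 − 16.285 = 22.87 kPa.
Stress increase at mid-clay by the 2:1 spreading method:
Δσ = qBL/((B+z)(L+z)) = 178×2.4×3.5/((2.4+2.15)(3.5+2.15)) = 58.162 kPa
Final effective stress: σ'_f = σ'_0 + Δσ = 22.87 + 58.162 = 81.032 kPa.
Normally consolidated clay, so the full stress increment lies on the virgin compression line:
S_c = C_c·H/(1+e₀)·log₁₀(σ'_f/σ'_0) = 0.21×2.3/(1+1.18)×log₁₀(81.032/22.87)
    = 0.22156 × 0.54939 = 0.1217 m

S_c ≈ 0.122 m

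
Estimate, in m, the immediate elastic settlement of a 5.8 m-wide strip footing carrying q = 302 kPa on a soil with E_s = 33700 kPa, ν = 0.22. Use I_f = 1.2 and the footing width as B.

S_e ≈ 0.0594 m

Immediate (elastic) settlement: S_e = q·B·(1−ν²)/E_s · I_f.
S_e = 302 × 5.8 × (1 − 0.22²) / 33700 × 1.2
    = 302 × 5.8 × 0.9516 / 33700 × 1.2
    = 0.05935 m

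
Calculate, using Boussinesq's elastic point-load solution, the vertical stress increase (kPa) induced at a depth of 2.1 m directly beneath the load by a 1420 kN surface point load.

Boussinesq vertical stress below a point load on an elastic half-space:
Δσ_z = 3P/(2πz²) · [1 + (r/z)²]^(−5/2)
r/z = 0/2.1 = 0; [1+(r/z)²]^(−5/2) = 1.
Δσ_z = 3×1420/(2π×2.1²) × 1 = 153.74 × 1 = 153.7 kPa

Δσ_z ≈ 154 kPa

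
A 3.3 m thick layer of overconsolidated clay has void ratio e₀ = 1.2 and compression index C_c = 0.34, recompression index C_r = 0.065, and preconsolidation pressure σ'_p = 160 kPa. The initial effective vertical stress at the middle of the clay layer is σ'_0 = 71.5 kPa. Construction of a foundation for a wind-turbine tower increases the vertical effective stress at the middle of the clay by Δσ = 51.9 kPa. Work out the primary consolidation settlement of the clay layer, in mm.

Final effective stress: σ'_f = 71.5 + 51.9 = 123.4 kPa.
σ'_f = 123.4 ≤ σ'_p = 160 kPa, so the clay remains overconsolidated and only the recompression index applies:
S_c = C_r·H/(1+e₀)·log₁₀(σ'_f/σ'_0) = 0.065×3.3/2.2×log₁₀(123.4/71.5)
    = 0.0975 × 0.23701 = 0.02311 m

S_c ≈ 23.1 mm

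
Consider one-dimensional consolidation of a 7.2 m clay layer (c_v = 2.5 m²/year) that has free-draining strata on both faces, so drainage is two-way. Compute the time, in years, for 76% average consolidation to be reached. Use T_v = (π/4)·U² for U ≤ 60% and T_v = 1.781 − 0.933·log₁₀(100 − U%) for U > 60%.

t ≈ 2.56 years

Drainage path length: H_d = H/2 = 3.6 m (double drainage).
U > 60%: T_v = 1.781 − 0.933·log₁₀(100 − 76) = 0.49326.
t = T_v·H_d²/c_v = 0.49326×3.6²/2.5 = 2.557 years.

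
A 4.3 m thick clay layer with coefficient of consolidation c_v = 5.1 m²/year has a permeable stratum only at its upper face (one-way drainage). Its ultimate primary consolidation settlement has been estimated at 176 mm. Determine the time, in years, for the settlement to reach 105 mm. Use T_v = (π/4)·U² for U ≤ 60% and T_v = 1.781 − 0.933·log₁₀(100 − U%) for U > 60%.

t ≈ 1.01 years

Drainage path length: H_d = H = 4.3 m (single drainage).
U = S(t)/S_ult = 105/176 = 0.5966.
U ≤ 60%: T_v = (π/4)·U² = (π/4)×0.59659² = 0.27954.
t = T_v·H_d²/c_v = 0.27954×4.3²/5.1 = 1.013 years.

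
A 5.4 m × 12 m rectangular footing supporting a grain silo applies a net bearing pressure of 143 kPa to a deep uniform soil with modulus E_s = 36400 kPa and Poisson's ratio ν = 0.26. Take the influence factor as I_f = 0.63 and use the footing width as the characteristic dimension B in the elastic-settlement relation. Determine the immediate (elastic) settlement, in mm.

S_e ≈ 12.5 mm

Immediate (elastic) settlement: S_e = q·B·(1−ν²)/E_s · I_f.
S_e = 143 × 5.4 × (1 − 0.26²) / 36400 × 0.63
    = 143 × 5.4 × 0.9324 / 36400 × 0.63
    = 0.01246 m = 12.46 mm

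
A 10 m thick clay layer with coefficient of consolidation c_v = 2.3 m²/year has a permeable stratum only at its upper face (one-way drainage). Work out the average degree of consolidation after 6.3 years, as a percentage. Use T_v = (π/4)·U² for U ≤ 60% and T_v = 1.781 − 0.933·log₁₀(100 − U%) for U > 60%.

Drainage path length: H_d = H = 10 m (single drainage).
T_v = c_v·t/H_d² = 2.3×6.3/10² = 0.1449.
T_v = 0.1449 corresponds to the U ≤ 60% branch:
U = √(4T_v/π) = 0.4295

U ≈ 43 %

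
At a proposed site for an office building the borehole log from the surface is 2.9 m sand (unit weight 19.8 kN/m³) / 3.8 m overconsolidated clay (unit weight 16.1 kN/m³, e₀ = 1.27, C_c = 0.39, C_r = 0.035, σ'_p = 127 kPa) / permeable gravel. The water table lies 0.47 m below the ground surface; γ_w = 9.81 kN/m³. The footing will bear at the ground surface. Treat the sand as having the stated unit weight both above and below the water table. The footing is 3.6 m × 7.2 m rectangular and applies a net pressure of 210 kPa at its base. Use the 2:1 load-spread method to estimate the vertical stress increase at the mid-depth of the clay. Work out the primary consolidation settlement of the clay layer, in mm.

Mid-depth of clay below the ground surface: z = 2.9 + 3.8/2 = 4.8 m.
Total vertical stress at mid-clay: σ_v = 19.8×2.9 + 16.1×1.9 = 88.01 kPa.
Pore pressure: u = 9.81×(4.8 − 0.47) = 42.477 kPa.
Initial effective stress: σ'_0 = σ_v − u = 88.01 − 42.477 = 45.533 kPa.
Stress increase at mid-clay by the 2:1 spreading method:
Δσ = qBL/((B+z)(L+z)) = 210×3.6×7.2/((3.6+4.8)(7.2+4.8)) = 54 kPa
Final effective stress: σ'_f = 45.533 + 54 = 99.533 kPa.
σ'_f = 99.533 ≤ σ'_p = 127 kPa, so the clay remains overconsolidated and only the recompression index applies:
S_c = C_r·H/(1+e₀)·log₁₀(σ'_f/σ'_0) = 0.035×3.8/2.27×log₁₀(99.533/45.533)
    = 0.05859 × 0.33964 = 0.0199 m

S_c ≈ 19.9 mm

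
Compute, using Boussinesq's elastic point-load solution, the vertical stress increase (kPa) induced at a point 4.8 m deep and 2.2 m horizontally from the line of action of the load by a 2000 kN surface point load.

Δσ_z ≈ 25.7 kPa

Boussinesq vertical stress below a point load on an elastic half-space:
Δσ_z = 3P/(2πz²) · [1 + (r/z)²]^(−5/2)
r/z = 2.2/4.8 = 0.45833; [1+(r/z)²]^(−5/2) = 0.62083.
Δσ_z = 3×2000/(2π×4.8²) × 0.62083 = 41.447 × 0.62083 = 25.73 kPa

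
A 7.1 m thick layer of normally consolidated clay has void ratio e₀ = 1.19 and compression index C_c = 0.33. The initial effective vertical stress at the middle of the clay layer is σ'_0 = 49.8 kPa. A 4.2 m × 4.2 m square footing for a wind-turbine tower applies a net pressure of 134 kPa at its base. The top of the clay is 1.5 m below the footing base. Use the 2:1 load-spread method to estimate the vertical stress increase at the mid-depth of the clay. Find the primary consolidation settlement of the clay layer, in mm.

Mid-depth of clay below the footing base: z = 1.5 + 7.1/2 = 5.05 m.
Stress increase at mid-clay by the 2:1 spreading method:
Δσ = qBL/((B+z)(L+z)) = 134×4.2×4.2/((4.2+5.05)(4.2+5.05)) = 27.626 kPa
Final effective stress: σ'_f = σ'_0 + Δσ = 49.8 + 27.626 = 77.426 kPa.
Normally consolidated clay, so the full stress increment lies on the virgin compression line:
S_c = C_c·H/(1+e₀)·log₁₀(σ'_f/σ'_0) = 0.33×7.1/(1+1.19)×log₁₀(77.426/49.8)
    = 1.0699 × 0.19166 = 0.2051 m

S_c ≈ 205 mm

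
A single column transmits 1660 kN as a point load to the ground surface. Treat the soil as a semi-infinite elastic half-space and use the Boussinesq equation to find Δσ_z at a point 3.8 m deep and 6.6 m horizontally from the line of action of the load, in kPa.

Boussinesq vertical stress below a point load on an elastic half-space:
Δσ_z = 3P/(2πz²) · [1 + (r/z)²]^(−5/2)
r/z = 6.6/3.8 = 1.7368; [1+(r/z)²]^(−5/2) = 0.030928.
Δσ_z = 3×1660/(2π×3.8²) × 0.030928 = 54.889 × 0.030928 = 1.698 kPa

Δσ_z ≈ 1.7 kPa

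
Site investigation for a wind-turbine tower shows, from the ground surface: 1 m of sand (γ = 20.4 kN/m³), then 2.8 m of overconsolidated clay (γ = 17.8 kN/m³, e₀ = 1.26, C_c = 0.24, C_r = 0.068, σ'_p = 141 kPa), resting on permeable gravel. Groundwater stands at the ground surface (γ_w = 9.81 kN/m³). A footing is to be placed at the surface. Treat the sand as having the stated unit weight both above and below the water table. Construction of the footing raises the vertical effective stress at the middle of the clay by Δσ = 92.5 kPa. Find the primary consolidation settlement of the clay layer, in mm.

S_c ≈ 60.7 mm

Mid-depth of clay below the ground surface: z = 1 + 2.8/2 = 2.4 m.
Total vertical stress at mid-clay: σ_v = 20.4×1 + 17.8×1.4 = 45.32 kPa.
Pore pressure: u = 9.81×(2.4 − 0) = 23.544 kPa.
Initial effective stress: σ'_0 = σ_v − u = 45.32 − 23.544 = 21.776 kPa.
Final effective stress: σ'_f = 21.776 + 92.5 = 114.28 kPa.
σ'_f = 114.28 ≤ σ'_p = 141 kPa, so the clay remains overconsolidated and only the recompression index applies:
S_c = C_r·H/(1+e₀)·log₁₀(σ'_f/σ'_0) = 0.068×2.8/2.26×log₁₀(114.28/21.776)
    = 0.084245 × 0.71999 = 0.06066 m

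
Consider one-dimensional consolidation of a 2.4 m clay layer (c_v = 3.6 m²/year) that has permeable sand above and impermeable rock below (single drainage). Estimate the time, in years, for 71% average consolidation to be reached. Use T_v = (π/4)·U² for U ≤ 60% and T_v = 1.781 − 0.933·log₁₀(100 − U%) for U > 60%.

Drainage path length: H_d = H = 2.4 m (single drainage).
U > 60%: T_v = 1.781 − 0.933·log₁₀(100 − 71) = 0.41658.
t = T_v·H_d²/c_v = 0.41658×2.4²/3.6 = 0.6665 years.

t ≈ 0.667 years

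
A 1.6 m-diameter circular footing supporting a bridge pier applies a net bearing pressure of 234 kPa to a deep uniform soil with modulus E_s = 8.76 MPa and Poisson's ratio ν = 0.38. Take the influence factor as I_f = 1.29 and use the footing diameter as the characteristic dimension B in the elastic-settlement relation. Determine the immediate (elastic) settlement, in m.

Immediate (elastic) settlement: S_e = q·B·(1−ν²)/E_s · I_f.
E_s = 8.76 MPa = 8760 kPa.
S_e = 234 × 1.6 × (1 − 0.38²) / 8760 × 1.29
    = 234 × 1.6 × 0.8556 / 8760 × 1.29
    = 0.04717 m

S_e ≈ 0.0472 m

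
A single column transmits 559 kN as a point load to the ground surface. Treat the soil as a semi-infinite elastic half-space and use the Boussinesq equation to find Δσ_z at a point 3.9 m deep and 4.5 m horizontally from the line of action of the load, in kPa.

Boussinesq vertical stress below a point load on an elastic half-space:
Δσ_z = 3P/(2πz²) · [1 + (r/z)²]^(−5/2)
r/z = 4.5/3.9 = 1.1538; [1+(r/z)²]^(−5/2) = 0.1205.
Δσ_z = 3×559/(2π×3.9²) × 0.1205 = 17.548 × 0.1205 = 2.115 kPa

Δσ_z ≈ 2.11 kPa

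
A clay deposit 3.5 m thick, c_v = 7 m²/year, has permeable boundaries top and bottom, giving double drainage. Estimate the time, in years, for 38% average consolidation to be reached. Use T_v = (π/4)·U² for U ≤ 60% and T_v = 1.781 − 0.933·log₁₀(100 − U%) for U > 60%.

Drainage path length: H_d = H/2 = 1.75 m (double drainage).
U ≤ 60%: T_v = (π/4)·U² = (π/4)×0.38² = 0.11341.
t = T_v·H_d²/c_v = 0.11341×1.75²/7 = 0.04962 years.

t ≈ 0.0496 years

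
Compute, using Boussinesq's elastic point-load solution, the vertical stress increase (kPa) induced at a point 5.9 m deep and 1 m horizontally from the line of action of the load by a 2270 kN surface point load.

Boussinesq vertical stress below a point load on an elastic half-space:
Δσ_z = 3P/(2πz²) · [1 + (r/z)²]^(−5/2)
r/z = 1/5.9 = 0.16949; [1+(r/z)²]^(−5/2) = 0.93164.
Δσ_z = 3×2270/(2π×5.9²) × 0.93164 = 31.136 × 0.93164 = 29.01 kPa

Δσ_z ≈ 29 kPa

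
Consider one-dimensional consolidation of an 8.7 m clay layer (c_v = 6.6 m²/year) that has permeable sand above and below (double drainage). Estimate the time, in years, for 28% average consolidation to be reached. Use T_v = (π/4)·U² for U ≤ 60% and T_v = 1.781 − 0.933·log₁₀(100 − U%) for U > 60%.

t ≈ 0.177 years

Drainage path length: H_d = H/2 = 4.35 m (double drainage).
U ≤ 60%: T_v = (π/4)·U² = (π/4)×0.28² = 0.061575.
t = T_v·H_d²/c_v = 0.061575×4.35²/6.6 = 0.1765 years.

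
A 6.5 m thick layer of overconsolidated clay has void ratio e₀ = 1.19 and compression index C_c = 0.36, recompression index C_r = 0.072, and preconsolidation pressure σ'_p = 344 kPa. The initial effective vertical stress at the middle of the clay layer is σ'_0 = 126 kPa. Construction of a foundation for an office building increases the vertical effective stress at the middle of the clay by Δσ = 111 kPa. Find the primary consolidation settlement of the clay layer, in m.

S_c ≈ 0.0586 m

Final effective stress: σ'_f = 126 + 111 = 237 kPa.
σ'_f = 237 ≤ σ'_p = 344 kPa, so the clay remains overconsolidated and only the recompression index applies:
S_c = C_r·H/(1+e₀)·log₁₀(σ'_f/σ'_0) = 0.072×6.5/2.19×log₁₀(237/126)
    = 0.2137 × 0.27438 = 0.05863 m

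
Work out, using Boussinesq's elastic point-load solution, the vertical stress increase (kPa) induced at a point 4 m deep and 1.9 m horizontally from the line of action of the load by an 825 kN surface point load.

Δσ_z ≈ 14.8 kPa

Boussinesq vertical stress below a point load on an elastic half-space:
Δσ_z = 3P/(2πz²) · [1 + (r/z)²]^(−5/2)
r/z = 1.9/4 = 0.475; [1+(r/z)²]^(−5/2) = 0.60132.
Δσ_z = 3×825/(2π×4²) × 0.60132 = 24.619 × 0.60132 = 14.8 kPa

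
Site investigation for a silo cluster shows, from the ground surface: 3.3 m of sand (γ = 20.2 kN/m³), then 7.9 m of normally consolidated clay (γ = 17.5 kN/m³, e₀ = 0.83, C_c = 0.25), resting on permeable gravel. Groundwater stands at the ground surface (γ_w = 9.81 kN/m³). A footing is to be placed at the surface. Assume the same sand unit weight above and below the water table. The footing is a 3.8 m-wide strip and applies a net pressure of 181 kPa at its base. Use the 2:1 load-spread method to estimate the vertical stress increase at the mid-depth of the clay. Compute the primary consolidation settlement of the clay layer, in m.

S_c ≈ 0.316 m

Mid-depth of clay below the ground surface: z = 3.3 + 7.9/2 = 7.25 m.
Total vertical stress at mid-clay: σ_v = 20.2×3.3 + 17.5×3.95 = 135.78 kPa.
Pore pressure: u = 9.81×(7.25 − 0) = 71.123 kPa.
Initial effective stress: σ'_0 = σ_v − u = 135.78 − 71.123 = 64.657 kPa.
Stress increase at mid-clay by the 2:1 spreading method:
Δσ = qB/(B+z) = 181×3.8/(3.8+7.25) = 62.244 kPa
Final effective stress: σ'_f = σ'_0 + Δσ = 64.657 + 62.244 = 126.9 kPa.
Normally consolidated clay, so the full stress increment lies on the virgin compression line:
S_c = C_c·H/(1+e₀)·log₁₀(σ'_f/σ'_0) = 0.25×7.9/(1+0.83)×log₁₀(126.9/64.657)
    = 1.0792 × 0.29285 = 0.316 m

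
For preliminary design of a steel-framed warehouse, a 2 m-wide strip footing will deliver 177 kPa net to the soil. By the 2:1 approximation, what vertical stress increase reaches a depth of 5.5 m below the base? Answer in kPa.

Δσ_z ≈ 47.2 kPa

By the 2:1 method the load spreads at 1 horizontal : 2 vertical, so at depth z the loaded area has grown by z in each plan dimension:
Δσ = qB/(B+z) = 177×2/(2+5.5) = 47.2 kPa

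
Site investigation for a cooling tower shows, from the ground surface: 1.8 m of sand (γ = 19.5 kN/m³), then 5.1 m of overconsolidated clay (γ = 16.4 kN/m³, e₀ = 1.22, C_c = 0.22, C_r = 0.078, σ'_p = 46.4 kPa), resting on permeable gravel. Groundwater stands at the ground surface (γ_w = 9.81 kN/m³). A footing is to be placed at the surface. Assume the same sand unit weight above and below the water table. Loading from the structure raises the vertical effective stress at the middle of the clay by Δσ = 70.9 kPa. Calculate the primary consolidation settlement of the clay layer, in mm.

S_c ≈ 203 mm

Mid-depth of clay below the ground surface: z = 1.8 + 5.1/2 = 4.35 m.
Total vertical stress at mid-clay: σ_v = 19.5×1.8 + 16.4×2.55 = 76.92 kPa.
Pore pressure: u = 9.81×(4.35 − 0) = 42.673 kPa.
Initial effective stress: σ'_0 = σ_v − u = 76.92 − 42.673 = 34.247 kPa.
Final effective stress: σ'_f = 34.247 + 70.9 = 105.15 kPa.
σ'_f = 105.15 > σ'_p = 46.4 kPa, so the stress path crosses the preconsolidation pressure — recompression up to σ'_p, then virgin compression beyond:
S_c = H/(1+e₀)·[C_r·log₁₀(σ'_p/σ'_0) + C_c·log₁₀(σ'_f/σ'_p)]
    = 5.1/2.22 × [0.078×log₁₀(46.4/34.247) + 0.22×log₁₀(105.15/46.4)]
    = 2.2973 × [0.010288 + 0.078164] = 0.2032 m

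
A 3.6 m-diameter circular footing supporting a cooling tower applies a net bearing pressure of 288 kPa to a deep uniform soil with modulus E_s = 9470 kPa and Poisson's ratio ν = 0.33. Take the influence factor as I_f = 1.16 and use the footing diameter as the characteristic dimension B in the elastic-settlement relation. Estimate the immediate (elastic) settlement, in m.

Immediate (elastic) settlement: S_e = q·B·(1−ν²)/E_s · I_f.
S_e = 288 × 3.6 × (1 − 0.33²) / 9470 × 1.16
    = 288 × 3.6 × 0.8911 / 9470 × 1.16
    = 0.1132 m

S_e ≈ 0.113 m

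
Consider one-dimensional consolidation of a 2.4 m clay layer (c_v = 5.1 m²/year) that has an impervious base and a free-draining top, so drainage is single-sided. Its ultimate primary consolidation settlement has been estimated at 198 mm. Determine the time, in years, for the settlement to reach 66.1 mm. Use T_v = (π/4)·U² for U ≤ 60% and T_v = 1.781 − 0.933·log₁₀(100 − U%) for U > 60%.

Drainage path length: H_d = H = 2.4 m (single drainage).
U = S(t)/S_ult = 66.1/198 = 0.3338.
U ≤ 60%: T_v = (π/4)·U² = (π/4)×0.33384² = 0.087531.
t = T_v·H_d²/c_v = 0.087531×2.4²/5.1 = 0.09886 years.

t ≈ 0.0989 years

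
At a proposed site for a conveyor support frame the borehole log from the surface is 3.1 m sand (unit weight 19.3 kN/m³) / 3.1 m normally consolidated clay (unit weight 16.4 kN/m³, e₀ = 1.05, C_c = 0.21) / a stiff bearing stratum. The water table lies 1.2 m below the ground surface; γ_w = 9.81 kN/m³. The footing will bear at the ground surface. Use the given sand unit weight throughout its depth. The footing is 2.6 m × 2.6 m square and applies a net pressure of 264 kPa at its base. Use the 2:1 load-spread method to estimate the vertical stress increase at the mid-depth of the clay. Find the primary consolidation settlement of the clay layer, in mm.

Mid-depth of clay below the ground surface: z = 3.1 + 3.1/2 = 4.65 m.
Total vertical stress at mid-clay: σ_v = 19.3×3.1 + 16.4×1.55 = 85.25 kPa.
Pore pressure: u = 9.81×(4.65 − 1.2) = 33.845 kPa.
Initial effective stress: σ'_0 = σ_v − u = 85.25 − 33.845 = 51.405 kPa.
Stress increase at mid-clay by the 2:1 spreading method:
Δσ = qBL/((B+z)(L+z)) = 264×2.6×2.6/((2.6+4.65)(2.6+4.65)) = 33.953 kPa
Final effective stress: σ'_f = σ'_0 + Δσ = 51.405 + 33.953 = 85.358 kPa.
Normally consolidated clay, so the full stress increment lies on the virgin compression line:
S_c = C_c·H/(1+e₀)·log₁₀(σ'_f/σ'_0) = 0.21×3.1/(1+1.05)×log₁₀(85.358/51.405)
    = 0.31756 × 0.22024 = 0.06994 m

S_c ≈ 69.9 mm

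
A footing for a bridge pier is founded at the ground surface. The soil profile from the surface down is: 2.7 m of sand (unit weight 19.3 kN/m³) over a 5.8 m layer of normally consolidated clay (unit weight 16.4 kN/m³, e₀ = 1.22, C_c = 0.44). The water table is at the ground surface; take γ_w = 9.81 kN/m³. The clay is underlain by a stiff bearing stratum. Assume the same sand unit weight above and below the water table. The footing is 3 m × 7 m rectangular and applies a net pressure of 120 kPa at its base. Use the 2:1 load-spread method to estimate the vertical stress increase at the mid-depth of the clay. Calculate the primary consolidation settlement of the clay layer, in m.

S_c ≈ 0.209 m

Mid-depth of clay below the ground surface: z = 2.7 + 5.8/2 = 5.6 m.
Total vertical stress at mid-clay: σ_v = 19.3×2.7 + 16.4×2.9 = 99.67 kPa.
Pore pressure: u = 9.81×(5.6 − 0) = 54.936 kPa.
Initial effective stress: σ'_0 = σ_v − u = 99.67 − 54.936 = 44.734 kPa.
Stress increase at mid-clay by the 2:1 spreading method:
Δσ = qBL/((B+z)(L+z)) = 120×3×7/((3+5.6)(7+5.6)) = 23.256 kPa
Final effective stress: σ'_f = σ'_0 + Δσ = 44.734 + 23.256 = 67.99 kPa.
Normally consolidated clay, so the full stress increment lies on the virgin compression line:
S_c = C_c·H/(1+e₀)·log₁₀(σ'_f/σ'_0) = 0.44×5.8/(1+1.22)×log₁₀(67.99/44.734)
    = 1.1495 × 0.18181 = 0.209 m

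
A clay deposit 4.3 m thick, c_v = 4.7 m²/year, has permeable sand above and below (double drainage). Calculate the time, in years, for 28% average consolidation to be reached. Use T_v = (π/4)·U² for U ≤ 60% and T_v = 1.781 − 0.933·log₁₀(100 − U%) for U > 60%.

t ≈ 0.0606 years

Drainage path length: H_d = H/2 = 2.15 m (double drainage).
U ≤ 60%: T_v = (π/4)·U² = (π/4)×0.28² = 0.061575.
t = T_v·H_d²/c_v = 0.061575×2.15²/4.7 = 0.06056 years.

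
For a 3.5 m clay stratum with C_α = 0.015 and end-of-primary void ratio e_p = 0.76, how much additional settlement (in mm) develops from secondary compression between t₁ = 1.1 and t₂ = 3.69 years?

Secondary compression: S_s = C_α·H/(1+e_p)·log₁₀(t₂/t₁)
S_s = 0.015×3.5/(1+0.76)×log₁₀(3.69/1.1)
    = 0.02983 × 0.5256 = 0.01568 m

S_s ≈ 15.7 mm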